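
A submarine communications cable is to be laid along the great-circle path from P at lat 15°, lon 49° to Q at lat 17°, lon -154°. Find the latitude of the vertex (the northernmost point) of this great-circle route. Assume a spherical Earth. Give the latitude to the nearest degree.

The great circle lies in the plane with unit normal n̂ = (p₁ × p₂)/|p₁ × p₂|.
Here n̂_z ≈ +0.571; the vertex latitude is φ_max = arccos|n̂_z| ≈ 55.2°.
Check via Clairaut: cos φ_max = |cos φ₁| · sin C = cos(15.0°)·sin(36.2°) ≈ 0.571, again giving ≈ 55.2°.

≈ 55°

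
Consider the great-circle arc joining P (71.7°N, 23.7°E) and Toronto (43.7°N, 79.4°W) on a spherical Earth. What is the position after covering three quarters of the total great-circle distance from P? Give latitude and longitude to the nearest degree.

≈ (56°N, 70°W)

Convert each endpoint to a unit vector on the sphere (x = cos φ cos λ, y = cos φ sin λ, z = sin φ).
The central angle between the endpoints is δ = arccos(p₁·p₂) ≈ 0.922 rad (52.8°).
Interpolate at f = 3/4 with slerp weights a = sin((1−f)δ)/sin δ ≈ 0.287, b = sin(fδ)/sin δ ≈ 0.800.
p = a·p₁ + b·p₂ ≈ (0.189, -0.533, 0.825); φ = arcsin(p_z) ≈ 55.60°, λ = atan2(p_y, p_x) ≈ -70.47°.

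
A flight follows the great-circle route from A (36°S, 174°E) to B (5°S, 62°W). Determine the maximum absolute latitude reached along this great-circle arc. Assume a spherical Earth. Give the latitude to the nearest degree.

≈ 43°S

The great circle lies in the plane with unit normal n̂ = (p₁ × p₂)/|p₁ × p₂|.
Here n̂_z ≈ +0.729; the vertex latitude is φ_max = arccos|n̂_z| ≈ 43.2°.
Check via Clairaut: cos φ_max = |cos φ₁| · sin C = cos(36.0°)·sin(115.7°) ≈ 0.729, again giving ≈ 43.2°.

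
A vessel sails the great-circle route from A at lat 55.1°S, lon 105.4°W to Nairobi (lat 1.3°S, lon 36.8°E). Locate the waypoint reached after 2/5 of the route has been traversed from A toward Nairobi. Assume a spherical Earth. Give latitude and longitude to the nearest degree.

≈ lat 60°S, lon 11°W

Convert each endpoint to a unit vector on the sphere (x = cos φ cos λ, y = cos φ sin λ, z = sin φ).
The central angle between the endpoints is δ = arccos(p₁·p₂) ≈ 2.019 rad (115.7°).
Interpolate at f = 2/5 with slerp weights a = sin((1−f)δ)/sin δ ≈ 1.039, b = sin(fδ)/sin δ ≈ 0.802.
p = a·p₁ + b·p₂ ≈ (0.484, -0.093, -0.870); φ = arcsin(p_z) ≈ -60.47°, λ = atan2(p_y, p_x) ≈ -10.85°.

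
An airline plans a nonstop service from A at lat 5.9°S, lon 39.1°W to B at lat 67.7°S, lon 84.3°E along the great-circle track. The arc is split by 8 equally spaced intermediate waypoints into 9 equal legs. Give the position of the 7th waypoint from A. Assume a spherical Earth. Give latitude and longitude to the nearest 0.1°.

Write both endpoints as unit vectors p₁, p₂ with components (cos φ cos λ, cos φ sin λ, sin φ).
The central angle between the endpoints is δ = arccos(p₁·p₂) ≈ 1.684 rad (96.5°).
Interpolate at f = 7/9 with slerp weights a = sin((1−f)δ)/sin δ ≈ 0.368, b = sin(fδ)/sin δ ≈ 0.972.
p = a·p₁ + b·p₂ ≈ (0.321, 0.136, -0.937); φ = arcsin(p_z) ≈ -69.61°, λ = atan2(p_y, p_x) ≈ 23.04°.

≈ lat 69.6°S, lon 23.0°E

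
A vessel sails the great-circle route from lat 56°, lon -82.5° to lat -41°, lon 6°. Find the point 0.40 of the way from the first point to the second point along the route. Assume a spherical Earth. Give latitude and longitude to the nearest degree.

From cos δ = sin φ₁ sin φ₂ + cos φ₁ cos φ₂ cos Δλ, the central angle is δ ≈ 2.133 rad (122.2°).
Interpolate at f = 0.40 with slerp weights a = sin((1−f)δ)/sin δ ≈ 1.132, b = sin(fδ)/sin δ ≈ 0.890.
p = a·p₁ + b·p₂ ≈ (0.751, -0.557, 0.354); φ = arcsin(p_z) ≈ 20.76°, λ = atan2(p_y, p_x) ≈ -36.59°.

≈ lat 21°, lon -37°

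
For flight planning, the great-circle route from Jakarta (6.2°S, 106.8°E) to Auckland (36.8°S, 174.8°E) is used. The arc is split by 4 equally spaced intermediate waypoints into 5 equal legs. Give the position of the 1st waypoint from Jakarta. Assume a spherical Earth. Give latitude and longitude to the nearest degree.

≈ 14°S, 118°E

From cos δ = sin φ₁ sin φ₂ + cos φ₁ cos φ₂ cos Δλ, the central angle is δ ≈ 1.199 rad (68.7°).
Interpolate at f = 1/5 with slerp weights a = sin((1−f)δ)/sin δ ≈ 0.879, b = sin(fδ)/sin δ ≈ 0.255.
p = a·p₁ + b·p₂ ≈ (-0.456, 0.855, -0.248); φ = arcsin(p_z) ≈ -14.34°, λ = atan2(p_y, p_x) ≈ 118.07°.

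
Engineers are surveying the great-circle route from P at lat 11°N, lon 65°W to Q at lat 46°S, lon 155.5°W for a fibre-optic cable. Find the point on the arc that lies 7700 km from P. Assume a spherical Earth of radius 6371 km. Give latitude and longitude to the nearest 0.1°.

Write both endpoints as unit vectors p₁, p₂ with components (cos φ cos λ, cos φ sin λ, sin φ).
The central angle between the endpoints is δ = arccos(p₁·p₂) ≈ 1.714 rad (98.2°). The total great-circle distance is δ·R ≈ 1.714 × 6371 ≈ 10923 km, so the target fraction is f = 7700/10923 ≈ 0.705.
Interpolate at f ≈ 0.705 with slerp weights a = sin((1−f)δ)/sin δ ≈ 0.490, b = sin(fδ)/sin δ ≈ 0.945.
p = a·p₁ + b·p₂ ≈ (-0.394, -0.708, -0.586); φ = arcsin(p_z) ≈ -35.89°, λ = atan2(p_y, p_x) ≈ -119.11°.

≈ lat 35.9°S, lon 119.1°W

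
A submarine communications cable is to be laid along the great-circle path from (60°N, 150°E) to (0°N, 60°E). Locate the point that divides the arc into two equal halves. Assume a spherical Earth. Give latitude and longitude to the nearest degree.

The haversine formula gives a central angle δ ≈ 1.571 rad (90.0°) between the endpoints.
Interpolate at f = 1/2 with slerp weights a = sin((1−f)δ)/sin δ ≈ 0.707, b = sin(fδ)/sin δ ≈ 0.707.
p = a·p₁ + b·p₂ ≈ (0.047, 0.789, 0.612); φ = arcsin(p_z) ≈ 37.76°, λ = atan2(p_y, p_x) ≈ 86.57°.

≈ (38°N, 87°E)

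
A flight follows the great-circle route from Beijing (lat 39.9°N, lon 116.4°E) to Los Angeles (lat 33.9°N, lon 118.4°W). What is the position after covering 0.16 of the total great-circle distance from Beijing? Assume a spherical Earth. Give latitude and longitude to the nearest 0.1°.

Convert each endpoint to a unit vector on the sphere (x = cos φ cos λ, y = cos φ sin λ, z = sin φ).
The central angle between the endpoints is δ = arccos(p₁·p₂) ≈ 1.580 rad (90.5°).
Interpolate at f = 0.16 with slerp weights a = sin((1−f)δ)/sin δ ≈ 0.971, b = sin(fδ)/sin δ ≈ 0.250.
p = a·p₁ + b·p₂ ≈ (-0.430, 0.484, 0.762); φ = arcsin(p_z) ≈ 49.65°, λ = atan2(p_y, p_x) ≈ 131.59°.

≈ lat 49.6°N, lon 131.6°E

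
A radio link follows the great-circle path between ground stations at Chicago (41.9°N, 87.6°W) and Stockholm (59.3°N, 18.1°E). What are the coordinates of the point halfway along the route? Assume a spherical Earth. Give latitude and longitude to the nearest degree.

≈ 63°N, 49°W

Convert each endpoint to a unit vector on the sphere (x = cos φ cos λ, y = cos φ sin λ, z = sin φ).
The central angle between the endpoints is δ = arccos(p₁·p₂) ≈ 1.080 rad (61.9°).
Interpolate at f = 1/2 with slerp weights a = sin((1−f)δ)/sin δ ≈ 0.583, b = sin(fδ)/sin δ ≈ 0.583.
p = a·p₁ + b·p₂ ≈ (0.301, -0.341, 0.891); φ = arcsin(p_z) ≈ 62.94°, λ = atan2(p_y, p_x) ≈ -48.56°.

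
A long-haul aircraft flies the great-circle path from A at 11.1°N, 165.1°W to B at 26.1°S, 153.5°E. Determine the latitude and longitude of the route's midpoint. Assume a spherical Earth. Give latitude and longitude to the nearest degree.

≈ 8°S, 175°E

Write both endpoints as unit vectors p₁, p₂ with components (cos φ cos λ, cos φ sin λ, sin φ).
The central angle between the endpoints is δ = arccos(p₁·p₂) ≈ 0.957 rad (54.8°).
Interpolate at f = 1/2 with slerp weights a = sin((1−f)δ)/sin δ ≈ 0.563, b = sin(fδ)/sin δ ≈ 0.563.
p = a·p₁ + b·p₂ ≈ (-0.987, 0.084, -0.139); φ = arcsin(p_z) ≈ -8.01°, λ = atan2(p_y, p_x) ≈ 175.16°.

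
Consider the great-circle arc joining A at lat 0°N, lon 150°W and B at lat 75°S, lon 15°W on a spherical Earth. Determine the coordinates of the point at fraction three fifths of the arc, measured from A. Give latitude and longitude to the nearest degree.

≈ lat 59°S, lon 132°W

The haversine formula gives a central angle δ ≈ 1.755 rad (100.5°) between the endpoints.
Interpolate at f = 3/5 with slerp weights a = sin((1−f)δ)/sin δ ≈ 0.657, b = sin(fδ)/sin δ ≈ 0.884.
p = a·p₁ + b·p₂ ≈ (-0.348, -0.388, -0.854); φ = arcsin(p_z) ≈ -58.61°, λ = atan2(p_y, p_x) ≈ -131.91°.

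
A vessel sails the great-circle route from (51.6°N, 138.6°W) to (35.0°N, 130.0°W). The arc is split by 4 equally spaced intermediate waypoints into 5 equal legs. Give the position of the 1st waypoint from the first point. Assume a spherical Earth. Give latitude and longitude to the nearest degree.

≈ (48°N, 136°W)

Write both endpoints as unit vectors p₁, p₂ with components (cos φ cos λ, cos φ sin λ, sin φ).
The central angle between the endpoints is δ = arccos(p₁·p₂) ≈ 0.309 rad (17.7°).
Interpolate at f = 1/5 with slerp weights a = sin((1−f)δ)/sin δ ≈ 0.805, b = sin(fδ)/sin δ ≈ 0.203.
p = a·p₁ + b·p₂ ≈ (-0.482, -0.458, 0.747); φ = arcsin(p_z) ≈ 48.34°, λ = atan2(p_y, p_x) ≈ -136.46°.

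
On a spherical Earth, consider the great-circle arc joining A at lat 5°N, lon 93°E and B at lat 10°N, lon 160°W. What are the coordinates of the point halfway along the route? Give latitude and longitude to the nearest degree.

Write both endpoints as unit vectors p₁, p₂ with components (cos φ cos λ, cos φ sin λ, sin φ).
The central angle between the endpoints is δ = arccos(p₁·p₂) ≈ 1.846 rad (105.8°).
Interpolate at f = 1/2 with slerp weights a = sin((1−f)δ)/sin δ ≈ 0.829, b = sin(fδ)/sin δ ≈ 0.829.
p = a·p₁ + b·p₂ ≈ (-0.810, 0.545, 0.216); φ = arcsin(p_z) ≈ 12.48°, λ = atan2(p_y, p_x) ≈ 146.05°.

≈ lat 12°N, lon 146°E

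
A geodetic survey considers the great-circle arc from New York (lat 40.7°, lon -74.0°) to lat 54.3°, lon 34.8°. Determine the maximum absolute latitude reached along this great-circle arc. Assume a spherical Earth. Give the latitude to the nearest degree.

The great circle lies in the plane with unit normal n̂ = (p₁ × p₂)/|p₁ × p₂|.
Here n̂_z ≈ +0.454; the vertex latitude is φ_max = arccos|n̂_z| ≈ 63.0°.

≈ 63°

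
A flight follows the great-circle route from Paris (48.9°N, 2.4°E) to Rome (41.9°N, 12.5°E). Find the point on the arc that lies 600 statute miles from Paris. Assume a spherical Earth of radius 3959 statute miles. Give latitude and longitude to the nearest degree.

≈ 43°N, 11°E

Write both endpoints as unit vectors p₁, p₂ with components (cos φ cos λ, cos φ sin λ, sin φ).
The central angle between the endpoints is δ = arccos(p₁·p₂) ≈ 0.174 rad (9.9°). The total great-circle distance is δ·R ≈ 0.174 × 3959 ≈ 687 mi, so the target fraction is f = 600/687 ≈ 0.873.
Interpolate at f ≈ 0.873 with slerp weights a = sin((1−f)δ)/sin δ ≈ 0.128, b = sin(fδ)/sin δ ≈ 0.874.
p = a·p₁ + b·p₂ ≈ (0.719, 0.144, 0.680); φ = arcsin(p_z) ≈ 42.84°, λ = atan2(p_y, p_x) ≈ 11.35°.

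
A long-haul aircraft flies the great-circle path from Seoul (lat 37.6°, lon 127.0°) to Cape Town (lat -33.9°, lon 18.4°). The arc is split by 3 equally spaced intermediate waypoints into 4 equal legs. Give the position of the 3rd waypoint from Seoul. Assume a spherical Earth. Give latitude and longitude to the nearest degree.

Write both endpoints as unit vectors p₁, p₂ with components (cos φ cos λ, cos φ sin λ, sin φ).
The central angle between the endpoints is δ = arccos(p₁·p₂) ≈ 2.153 rad (123.4°).
Interpolate at f = 3/4 with slerp weights a = sin((1−f)δ)/sin δ ≈ 0.614, b = sin(fδ)/sin δ ≈ 1.196.
p = a·p₁ + b·p₂ ≈ (0.649, 0.702, -0.293); φ = arcsin(p_z) ≈ -17.02°, λ = atan2(p_y, p_x) ≈ 47.22°.

≈ lat -17°, lon 47°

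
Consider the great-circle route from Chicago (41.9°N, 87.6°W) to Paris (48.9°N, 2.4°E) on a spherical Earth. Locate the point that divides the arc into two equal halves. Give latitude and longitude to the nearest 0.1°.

Convert each endpoint to a unit vector on the sphere (x = cos φ cos λ, y = cos φ sin λ, z = sin φ).
The central angle between the endpoints is δ = arccos(p₁·p₂) ≈ 1.043 rad (59.8°).
Interpolate at f = 1/2 with slerp weights a = sin((1−f)δ)/sin δ ≈ 0.577, b = sin(fδ)/sin δ ≈ 0.577.
p = a·p₁ + b·p₂ ≈ (0.397, -0.413, 0.820); φ = arcsin(p_z) ≈ 55.06°, λ = atan2(p_y, p_x) ≈ -46.15°.

≈ 55.1°N, 46.1°W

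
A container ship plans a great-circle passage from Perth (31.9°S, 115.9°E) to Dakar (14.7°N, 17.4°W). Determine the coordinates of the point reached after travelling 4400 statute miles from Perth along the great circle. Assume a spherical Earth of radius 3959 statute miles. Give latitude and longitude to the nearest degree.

≈ 22°S, 44°E

From cos δ = sin φ₁ sin φ₂ + cos φ₁ cos φ₂ cos Δλ, the central angle is δ ≈ 2.342 rad (134.2°). The total great-circle distance is δ·R ≈ 2.342 × 3959 ≈ 9274 mi, so the target fraction is f = 4400/9274 ≈ 0.474.
Interpolate at f ≈ 0.474 with slerp weights a = sin((1−f)δ)/sin δ ≈ 1.315, b = sin(fδ)/sin δ ≈ 1.250.
p = a·p₁ + b·p₂ ≈ (0.666, 0.643, -0.378); φ = arcsin(p_z) ≈ -22.19°, λ = atan2(p_y, p_x) ≈ 43.97°.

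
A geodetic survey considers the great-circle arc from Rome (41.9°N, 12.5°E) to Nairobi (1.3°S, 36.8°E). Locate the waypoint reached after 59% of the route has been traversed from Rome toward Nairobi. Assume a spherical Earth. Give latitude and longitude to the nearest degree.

The haversine formula gives a central angle δ ≈ 0.846 rad (48.5°) between the endpoints.
Interpolate at f = 0.59 with slerp weights a = sin((1−f)δ)/sin δ ≈ 0.454, b = sin(fδ)/sin δ ≈ 0.639.
p = a·p₁ + b·p₂ ≈ (0.842, 0.456, 0.289); φ = arcsin(p_z) ≈ 16.78°, λ = atan2(p_y, p_x) ≈ 28.45°.

≈ 17°N, 28°E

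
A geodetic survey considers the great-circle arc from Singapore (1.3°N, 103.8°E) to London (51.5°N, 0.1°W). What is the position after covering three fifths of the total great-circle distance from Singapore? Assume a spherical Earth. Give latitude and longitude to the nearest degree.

≈ 43°N, 58°E

Write both endpoints as unit vectors p₁, p₂ with components (cos φ cos λ, cos φ sin λ, sin φ).
The central angle between the endpoints is δ = arccos(p₁·p₂) ≈ 1.703 rad (97.6°).
Interpolate at f = 3/5 with slerp weights a = sin((1−f)δ)/sin δ ≈ 0.635, b = sin(fδ)/sin δ ≈ 0.861.
p = a·p₁ + b·p₂ ≈ (0.384, 0.616, 0.688); φ = arcsin(p_z) ≈ 43.46°, λ = atan2(p_y, p_x) ≈ 58.04°.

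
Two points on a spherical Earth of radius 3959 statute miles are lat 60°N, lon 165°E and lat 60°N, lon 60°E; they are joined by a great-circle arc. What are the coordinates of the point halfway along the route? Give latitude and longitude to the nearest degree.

≈ lat 71°N, lon 112°E

The haversine formula gives a central angle δ ≈ 0.816 rad (46.7°) between the endpoints.
Interpolate at f = 1/2 with slerp weights a = sin((1−f)δ)/sin δ ≈ 0.545, b = sin(fδ)/sin δ ≈ 0.545.
p = a·p₁ + b·p₂ ≈ (-0.127, 0.306, 0.943); φ = arcsin(p_z) ≈ 70.64°, λ = atan2(p_y, p_x) ≈ 112.50°.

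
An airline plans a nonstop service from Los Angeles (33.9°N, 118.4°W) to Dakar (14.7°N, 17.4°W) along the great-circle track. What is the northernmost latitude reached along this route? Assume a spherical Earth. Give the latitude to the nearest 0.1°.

The great circle lies in the plane with unit normal n̂ = (p₁ × p₂)/|p₁ × p₂|.
Here n̂_z ≈ +0.788; the vertex latitude is φ_max = arccos|n̂_z| ≈ 38.0°.
Check via Clairaut: cos φ_max = |cos φ₁| · sin C = cos(33.9°)·sin(71.7°) ≈ 0.788, again giving ≈ 38.0°.

≈ 38.0°N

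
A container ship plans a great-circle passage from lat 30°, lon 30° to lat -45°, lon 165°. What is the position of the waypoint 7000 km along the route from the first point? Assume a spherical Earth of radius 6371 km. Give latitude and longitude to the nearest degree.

Write both endpoints as unit vectors p₁, p₂ with components (cos φ cos λ, cos φ sin λ, sin φ).
The central angle between the endpoints is δ = arccos(p₁·p₂) ≈ 2.476 rad (141.9°). The total great-circle distance is δ·R ≈ 2.476 × 6371 ≈ 15775 km, so the target fraction is f = 7000/15775 ≈ 0.444.
Interpolate at f ≈ 0.444 with slerp weights a = sin((1−f)δ)/sin δ ≈ 1.589, b = sin(fδ)/sin δ ≈ 1.442.
p = a·p₁ + b·p₂ ≈ (0.207, 0.952, -0.225); φ = arcsin(p_z) ≈ -13.02°, λ = atan2(p_y, p_x) ≈ 77.75°.

≈ lat -13°, lon 78°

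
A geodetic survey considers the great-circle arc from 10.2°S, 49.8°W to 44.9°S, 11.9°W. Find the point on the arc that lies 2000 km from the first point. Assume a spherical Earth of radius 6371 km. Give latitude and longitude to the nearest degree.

≈ 24°S, 38°W

Write both endpoints as unit vectors p₁, p₂ with components (cos φ cos λ, cos φ sin λ, sin φ).
The central angle between the endpoints is δ = arccos(p₁·p₂) ≈ 0.830 rad (47.5°). The total great-circle distance is δ·R ≈ 0.830 × 6371 ≈ 5286 km, so the target fraction is f = 2000/5286 ≈ 0.378.
Interpolate at f ≈ 0.378 with slerp weights a = sin((1−f)δ)/sin δ ≈ 0.669, b = sin(fδ)/sin δ ≈ 0.419.
p = a·p₁ + b·p₂ ≈ (0.715, -0.564, -0.414); φ = arcsin(p_z) ≈ -24.45°, λ = atan2(p_y, p_x) ≈ -38.26°.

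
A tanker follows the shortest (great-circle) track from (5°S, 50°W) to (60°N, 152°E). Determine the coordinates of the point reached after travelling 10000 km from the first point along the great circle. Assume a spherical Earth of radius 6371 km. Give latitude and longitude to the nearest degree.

Convert each endpoint to a unit vector on the sphere (x = cos φ cos λ, y = cos φ sin λ, z = sin φ).
The central angle between the endpoints is δ = arccos(p₁·p₂) ≈ 2.138 rad (122.5°). The total great-circle distance is δ·R ≈ 2.138 × 6371 ≈ 13621 km, so the target fraction is f = 10000/13621 ≈ 0.734.
Interpolate at f ≈ 0.734 with slerp weights a = sin((1−f)δ)/sin δ ≈ 0.638, b = sin(fδ)/sin δ ≈ 1.186.
p = a·p₁ + b·p₂ ≈ (-0.115, -0.209, 0.971); φ = arcsin(p_z) ≈ 76.22°, λ = atan2(p_y, p_x) ≈ -118.80°.

≈ (76°N, 119°W)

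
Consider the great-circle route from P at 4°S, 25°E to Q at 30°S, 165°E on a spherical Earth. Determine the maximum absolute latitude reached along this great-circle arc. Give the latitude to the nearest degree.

The great circle lies in the plane with unit normal n̂ = (p₁ × p₂)/|p₁ × p₂|.
Here n̂_z ≈ +0.713; the vertex latitude is φ_max = arccos|n̂_z| ≈ 44.5°.

≈ 45°S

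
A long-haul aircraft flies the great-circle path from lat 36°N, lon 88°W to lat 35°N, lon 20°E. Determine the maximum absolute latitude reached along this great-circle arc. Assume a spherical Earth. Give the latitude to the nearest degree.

≈ 51°N

The great circle lies in the plane with unit normal n̂ = (p₁ × p₂)/|p₁ × p₂|.
Here n̂_z ≈ +0.636; the vertex latitude is φ_max = arccos|n̂_z| ≈ 50.5°.
Check via Clairaut: cos φ_max = |cos φ₁| · sin C = cos(36.0°)·sin(51.8°) ≈ 0.636, again giving ≈ 50.5°.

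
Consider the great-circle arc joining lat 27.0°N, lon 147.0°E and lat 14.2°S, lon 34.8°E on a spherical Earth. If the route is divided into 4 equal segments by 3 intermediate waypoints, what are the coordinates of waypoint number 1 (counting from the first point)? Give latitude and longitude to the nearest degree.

Write both endpoints as unit vectors p₁, p₂ with components (cos φ cos λ, cos φ sin λ, sin φ).
The central angle between the endpoints is δ = arccos(p₁·p₂) ≈ 2.024 rad (116.0°).
Interpolate at f = 1/4 with slerp weights a = sin((1−f)δ)/sin δ ≈ 1.111, b = sin(fδ)/sin δ ≈ 0.539.
p = a·p₁ + b·p₂ ≈ (-0.401, 0.837, 0.372); φ = arcsin(p_z) ≈ 21.84°, λ = atan2(p_y, p_x) ≈ 115.58°.

≈ lat 22°N, lon 116°E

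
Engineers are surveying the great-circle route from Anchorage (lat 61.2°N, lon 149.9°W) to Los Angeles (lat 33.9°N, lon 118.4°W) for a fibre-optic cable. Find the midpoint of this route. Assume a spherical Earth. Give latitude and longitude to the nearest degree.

Write both endpoints as unit vectors p₁, p₂ with components (cos φ cos λ, cos φ sin λ, sin φ).
The central angle between the endpoints is δ = arccos(p₁·p₂) ≈ 0.592 rad (33.9°).
Interpolate at f = 1/2 with slerp weights a = sin((1−f)δ)/sin δ ≈ 0.523, b = sin(fδ)/sin δ ≈ 0.523.
p = a·p₁ + b·p₂ ≈ (-0.424, -0.508, 0.750); φ = arcsin(p_z) ≈ 48.56°, λ = atan2(p_y, p_x) ≈ -129.87°.

≈ lat 49°N, lon 130°W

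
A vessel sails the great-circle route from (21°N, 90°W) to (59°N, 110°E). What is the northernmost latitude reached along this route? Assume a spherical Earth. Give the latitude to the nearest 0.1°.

≈ 80.4°N

The great circle lies in the plane with unit normal n̂ = (p₁ × p₂)/|p₁ × p₂|.
Here n̂_z ≈ -0.166; the vertex latitude is φ_max = arccos|n̂_z| ≈ 80.4°.
Check via Clairaut: cos φ_max = |cos φ₁| · sin C = cos(21.0°)·sin(10.3°) ≈ 0.166, again giving ≈ 80.4°.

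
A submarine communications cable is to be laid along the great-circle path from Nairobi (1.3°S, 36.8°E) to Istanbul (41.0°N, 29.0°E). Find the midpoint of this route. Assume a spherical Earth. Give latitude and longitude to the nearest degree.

≈ 20°N, 33°E

From cos δ = sin φ₁ sin φ₂ + cos φ₁ cos φ₂ cos Δλ, the central angle is δ ≈ 0.749 rad (42.9°).
Interpolate at f = 1/2 with slerp weights a = sin((1−f)δ)/sin δ ≈ 0.537, b = sin(fδ)/sin δ ≈ 0.537.
p = a·p₁ + b·p₂ ≈ (0.785, 0.518, 0.340); φ = arcsin(p_z) ≈ 19.89°, λ = atan2(p_y, p_x) ≈ 33.45°.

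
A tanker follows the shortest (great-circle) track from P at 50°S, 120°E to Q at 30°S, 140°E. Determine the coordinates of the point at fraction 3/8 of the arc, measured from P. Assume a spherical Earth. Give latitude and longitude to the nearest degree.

Write both endpoints as unit vectors p₁, p₂ with components (cos φ cos λ, cos φ sin λ, sin φ).
The central angle between the endpoints is δ = arccos(p₁·p₂) ≈ 0.437 rad (25.0°).
Interpolate at f = 3/8 with slerp weights a = sin((1−f)δ)/sin δ ≈ 0.637, b = sin(fδ)/sin δ ≈ 0.385.
p = a·p₁ + b·p₂ ≈ (-0.461, 0.569, -0.681); φ = arcsin(p_z) ≈ -42.92°, λ = atan2(p_y, p_x) ≈ 128.97°.

≈ 43°S, 129°E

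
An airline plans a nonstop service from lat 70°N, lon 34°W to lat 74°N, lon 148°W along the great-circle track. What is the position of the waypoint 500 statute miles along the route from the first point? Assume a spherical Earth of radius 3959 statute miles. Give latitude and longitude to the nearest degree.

Write both endpoints as unit vectors p₁, p₂ with components (cos φ cos λ, cos φ sin λ, sin φ).
The central angle between the endpoints is δ = arccos(p₁·p₂) ≈ 0.526 rad (30.1°). The total great-circle distance is δ·R ≈ 0.526 × 3959 ≈ 2081 mi, so the target fraction is f = 500/2081 ≈ 0.240.
Interpolate at f ≈ 0.240 with slerp weights a = sin((1−f)δ)/sin δ ≈ 0.775, b = sin(fδ)/sin δ ≈ 0.251.
p = a·p₁ + b·p₂ ≈ (0.161, -0.185, 0.969); φ = arcsin(p_z) ≈ 75.81°, λ = atan2(p_y, p_x) ≈ -48.94°.

≈ lat 76°N, lon 49°W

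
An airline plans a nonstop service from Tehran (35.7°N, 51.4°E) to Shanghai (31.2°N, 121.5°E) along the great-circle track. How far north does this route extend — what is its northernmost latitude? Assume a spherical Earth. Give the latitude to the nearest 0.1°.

≈ 39.2°N

The great circle lies in the plane with unit normal n̂ = (p₁ × p₂)/|p₁ × p₂|.
Here n̂_z ≈ +0.775; the vertex latitude is φ_max = arccos|n̂_z| ≈ 39.2°.
Check via Clairaut: cos φ_max = |cos φ₁| · sin C = cos(35.7°)·sin(72.7°) ≈ 0.775, again giving ≈ 39.2°.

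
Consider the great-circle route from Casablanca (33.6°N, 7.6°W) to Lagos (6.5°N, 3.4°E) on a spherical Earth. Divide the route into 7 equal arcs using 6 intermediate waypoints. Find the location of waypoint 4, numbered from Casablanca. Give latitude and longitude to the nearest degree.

≈ 18°N, 1°W

Convert each endpoint to a unit vector on the sphere (x = cos φ cos λ, y = cos φ sin λ, z = sin φ).
The central angle between the endpoints is δ = arccos(p₁·p₂) ≈ 0.505 rad (29.0°).
Interpolate at f = 4/7 with slerp weights a = sin((1−f)δ)/sin δ ≈ 0.444, b = sin(fδ)/sin δ ≈ 0.588.
p = a·p₁ + b·p₂ ≈ (0.950, -0.014, 0.312); φ = arcsin(p_z) ≈ 18.19°, λ = atan2(p_y, p_x) ≈ -0.86°.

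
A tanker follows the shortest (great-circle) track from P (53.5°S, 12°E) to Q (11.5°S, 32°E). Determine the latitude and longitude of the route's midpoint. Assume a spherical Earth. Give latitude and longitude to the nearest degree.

≈ (33°S, 24°E)

Write both endpoints as unit vectors p₁, p₂ with components (cos φ cos λ, cos φ sin λ, sin φ).
The central angle between the endpoints is δ = arccos(p₁·p₂) ≈ 0.784 rad (44.9°).
Interpolate at f = 1/2 with slerp weights a = sin((1−f)δ)/sin δ ≈ 0.541, b = sin(fδ)/sin δ ≈ 0.541.
p = a·p₁ + b·p₂ ≈ (0.764, 0.348, -0.543); φ = arcsin(p_z) ≈ -32.87°, λ = atan2(p_y, p_x) ≈ 24.47°.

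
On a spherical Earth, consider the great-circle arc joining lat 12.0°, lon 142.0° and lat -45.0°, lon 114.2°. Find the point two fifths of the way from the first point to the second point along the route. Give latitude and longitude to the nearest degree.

≈ lat -11°, lon 133°

From cos δ = sin φ₁ sin φ₂ + cos φ₁ cos φ₂ cos Δλ, the central angle is δ ≈ 1.087 rad (62.3°).
Interpolate at f = 2/5 with slerp weights a = sin((1−f)δ)/sin δ ≈ 0.686, b = sin(fδ)/sin δ ≈ 0.476.
p = a·p₁ + b·p₂ ≈ (-0.666, 0.720, -0.194); φ = arcsin(p_z) ≈ -11.18°, λ = atan2(p_y, p_x) ≈ 132.79°.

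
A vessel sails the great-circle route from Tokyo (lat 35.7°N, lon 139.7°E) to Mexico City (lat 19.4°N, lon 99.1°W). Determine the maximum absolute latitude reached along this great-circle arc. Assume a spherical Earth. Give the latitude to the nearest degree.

The great circle lies in the plane with unit normal n̂ = (p₁ × p₂)/|p₁ × p₂|.
Here n̂_z ≈ +0.669; the vertex latitude is φ_max = arccos|n̂_z| ≈ 48.0°.

≈ 48°N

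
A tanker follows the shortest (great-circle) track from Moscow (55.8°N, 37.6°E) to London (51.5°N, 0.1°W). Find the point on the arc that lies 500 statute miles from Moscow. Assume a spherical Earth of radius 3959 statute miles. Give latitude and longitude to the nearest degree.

≈ 56°N, 25°E

From cos δ = sin φ₁ sin φ₂ + cos φ₁ cos φ₂ cos Δλ, the central angle is δ ≈ 0.392 rad (22.5°). The total great-circle distance is δ·R ≈ 0.392 × 3959 ≈ 1552 mi, so the target fraction is f = 500/1552 ≈ 0.322.
Interpolate at f ≈ 0.322 with slerp weights a = sin((1−f)δ)/sin δ ≈ 0.687, b = sin(fδ)/sin δ ≈ 0.330.
p = a·p₁ + b·p₂ ≈ (0.511, 0.235, 0.827); φ = arcsin(p_z) ≈ 55.74°, λ = atan2(p_y, p_x) ≈ 24.72°.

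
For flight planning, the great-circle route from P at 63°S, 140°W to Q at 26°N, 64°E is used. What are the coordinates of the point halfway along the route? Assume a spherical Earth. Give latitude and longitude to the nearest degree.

≈ 41°S, 85°E

Write both endpoints as unit vectors p₁, p₂ with components (cos φ cos λ, cos φ sin λ, sin φ).
The central angle between the endpoints is δ = arccos(p₁·p₂) ≈ 2.439 rad (139.8°).
Interpolate at f = 1/2 with slerp weights a = sin((1−f)δ)/sin δ ≈ 1.454, b = sin(fδ)/sin δ ≈ 1.454.
p = a·p₁ + b·p₂ ≈ (0.067, 0.750, -0.658); φ = arcsin(p_z) ≈ -41.14°, λ = atan2(p_y, p_x) ≈ 84.88°.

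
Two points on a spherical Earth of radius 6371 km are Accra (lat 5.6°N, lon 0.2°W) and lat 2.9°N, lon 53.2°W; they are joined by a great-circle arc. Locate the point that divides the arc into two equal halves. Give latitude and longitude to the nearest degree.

≈ lat 5°N, lon 27°W

The haversine formula gives a central angle δ ≈ 0.923 rad (52.9°) between the endpoints.
Interpolate at f = 1/2 with slerp weights a = sin((1−f)δ)/sin δ ≈ 0.558, b = sin(fδ)/sin δ ≈ 0.558.
p = a·p₁ + b·p₂ ≈ (0.890, -0.449, 0.083); φ = arcsin(p_z) ≈ 4.75°, λ = atan2(p_y, p_x) ≈ -26.75°.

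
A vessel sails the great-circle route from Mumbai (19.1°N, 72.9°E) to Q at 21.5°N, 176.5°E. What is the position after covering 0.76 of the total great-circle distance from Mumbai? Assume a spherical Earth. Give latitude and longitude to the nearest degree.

Write both endpoints as unit vectors p₁, p₂ with components (cos φ cos λ, cos φ sin λ, sin φ).
The central angle between the endpoints is δ = arccos(p₁·p₂) ≈ 1.658 rad (95.0°).
Interpolate at f = 0.76 with slerp weights a = sin((1−f)δ)/sin δ ≈ 0.389, b = sin(fδ)/sin δ ≈ 0.956.
p = a·p₁ + b·p₂ ≈ (-0.779, 0.406, 0.478); φ = arcsin(p_z) ≈ 28.52°, λ = atan2(p_y, p_x) ≈ 152.51°.

≈ 29°N, 153°E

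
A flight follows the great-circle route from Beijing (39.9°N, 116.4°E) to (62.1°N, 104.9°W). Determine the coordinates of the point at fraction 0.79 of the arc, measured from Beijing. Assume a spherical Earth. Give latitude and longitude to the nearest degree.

≈ (73°N, 134°W)

Write both endpoints as unit vectors p₁, p₂ with components (cos φ cos λ, cos φ sin λ, sin φ).
The central angle between the endpoints is δ = arccos(p₁·p₂) ≈ 1.269 rad (72.7°).
Interpolate at f = 0.79 with slerp weights a = sin((1−f)δ)/sin δ ≈ 0.276, b = sin(fδ)/sin δ ≈ 0.883.
p = a·p₁ + b·p₂ ≈ (-0.200, -0.210, 0.957); φ = arcsin(p_z) ≈ 73.15°, λ = atan2(p_y, p_x) ≈ -133.69°.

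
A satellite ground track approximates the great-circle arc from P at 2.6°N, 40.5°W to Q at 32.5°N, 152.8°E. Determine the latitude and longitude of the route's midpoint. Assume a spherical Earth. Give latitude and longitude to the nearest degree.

≈ 66°N, 88°W

Write both endpoints as unit vectors p₁, p₂ with components (cos φ cos λ, cos φ sin λ, sin φ).
The central angle between the endpoints is δ = arccos(p₁·p₂) ≈ 2.491 rad (142.7°).
Interpolate at f = 1/2 with slerp weights a = sin((1−f)δ)/sin δ ≈ 1.564, b = sin(fδ)/sin δ ≈ 1.564.
p = a·p₁ + b·p₂ ≈ (0.015, -0.412, 0.911); φ = arcsin(p_z) ≈ 65.67°, λ = atan2(p_y, p_x) ≈ -87.93°.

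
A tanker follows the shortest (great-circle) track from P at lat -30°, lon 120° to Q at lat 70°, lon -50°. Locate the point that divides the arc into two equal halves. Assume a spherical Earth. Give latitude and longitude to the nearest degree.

The haversine formula gives a central angle δ ≈ 2.436 rad (139.6°) between the endpoints.
Interpolate at f = 1/2 with slerp weights a = sin((1−f)δ)/sin δ ≈ 1.448, b = sin(fδ)/sin δ ≈ 1.448.
p = a·p₁ + b·p₂ ≈ (-0.309, 0.707, 0.637); φ = arcsin(p_z) ≈ 39.55°, λ = atan2(p_y, p_x) ≈ 113.60°.

≈ lat 40°, lon 114°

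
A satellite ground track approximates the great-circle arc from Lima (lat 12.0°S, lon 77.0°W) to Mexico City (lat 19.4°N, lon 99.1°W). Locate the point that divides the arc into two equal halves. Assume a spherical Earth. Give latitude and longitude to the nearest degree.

≈ lat 4°N, lon 88°W

Convert each endpoint to a unit vector on the sphere (x = cos φ cos λ, y = cos φ sin λ, z = sin φ).
The central angle between the endpoints is δ = arccos(p₁·p₂) ≈ 0.667 rad (38.2°).
Interpolate at f = 1/2 with slerp weights a = sin((1−f)δ)/sin δ ≈ 0.529, b = sin(fδ)/sin δ ≈ 0.529.
p = a·p₁ + b·p₂ ≈ (0.037, -0.997, 0.066); φ = arcsin(p_z) ≈ 3.77°, λ = atan2(p_y, p_x) ≈ -87.85°.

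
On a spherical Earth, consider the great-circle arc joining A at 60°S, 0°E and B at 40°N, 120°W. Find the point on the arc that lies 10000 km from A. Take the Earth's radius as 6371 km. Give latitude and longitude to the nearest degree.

Write both endpoints as unit vectors p₁, p₂ with components (cos φ cos λ, cos φ sin λ, sin φ).
The central angle between the endpoints is δ = arccos(p₁·p₂) ≈ 2.416 rad (138.4°). The total great-circle distance is δ·R ≈ 2.416 × 6371 ≈ 15393 km, so the target fraction is f = 10000/15393 ≈ 0.650.
Interpolate at f ≈ 0.650 with slerp weights a = sin((1−f)δ)/sin δ ≈ 1.129, b = sin(fδ)/sin δ ≈ 1.507.
p = a·p₁ + b·p₂ ≈ (-0.013, -1.000, -0.009); φ = arcsin(p_z) ≈ -0.50°, λ = atan2(p_y, p_x) ≈ -90.74°.

≈ 1°S, 91°W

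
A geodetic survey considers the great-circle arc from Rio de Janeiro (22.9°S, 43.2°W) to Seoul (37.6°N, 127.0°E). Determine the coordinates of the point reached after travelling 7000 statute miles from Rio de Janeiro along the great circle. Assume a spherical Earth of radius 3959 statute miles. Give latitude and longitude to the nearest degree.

≈ (61°N, 28°E)

The haversine formula gives a central angle δ ≈ 2.846 rad (163.1°) between the endpoints. The total great-circle distance is δ·R ≈ 2.846 × 3959 ≈ 11267 mi, so the target fraction is f = 7000/11267 ≈ 0.621.
Interpolate at f ≈ 0.621 with slerp weights a = sin((1−f)δ)/sin δ ≈ 3.024, b = sin(fδ)/sin δ ≈ 3.366.
p = a·p₁ + b·p₂ ≈ (0.426, 0.223, 0.877); φ = arcsin(p_z) ≈ 61.28°, λ = atan2(p_y, p_x) ≈ 27.65°.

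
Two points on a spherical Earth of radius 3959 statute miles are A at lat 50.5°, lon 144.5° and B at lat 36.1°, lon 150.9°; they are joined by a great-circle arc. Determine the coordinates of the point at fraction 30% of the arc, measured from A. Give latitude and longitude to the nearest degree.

Write both endpoints as unit vectors p₁, p₂ with components (cos φ cos λ, cos φ sin λ, sin φ).
The central angle between the endpoints is δ = arccos(p₁·p₂) ≈ 0.264 rad (15.1°).
Interpolate at f = 0.30 with slerp weights a = sin((1−f)δ)/sin δ ≈ 0.704, b = sin(fδ)/sin δ ≈ 0.303.
p = a·p₁ + b·p₂ ≈ (-0.579, 0.379, 0.722); φ = arcsin(p_z) ≈ 46.22°, λ = atan2(p_y, p_x) ≈ 146.76°.

≈ lat 46°, lon 147°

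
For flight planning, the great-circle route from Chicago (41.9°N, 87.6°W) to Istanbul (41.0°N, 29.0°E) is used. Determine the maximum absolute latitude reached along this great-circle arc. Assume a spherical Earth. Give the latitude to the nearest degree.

≈ 59°N

The great circle lies in the plane with unit normal n̂ = (p₁ × p₂)/|p₁ × p₂|.
Here n̂_z ≈ +0.511; the vertex latitude is φ_max = arccos|n̂_z| ≈ 59.3°.
Check via Clairaut: cos φ_max = |cos φ₁| · sin C = cos(41.9°)·sin(43.4°) ≈ 0.511, again giving ≈ 59.3°.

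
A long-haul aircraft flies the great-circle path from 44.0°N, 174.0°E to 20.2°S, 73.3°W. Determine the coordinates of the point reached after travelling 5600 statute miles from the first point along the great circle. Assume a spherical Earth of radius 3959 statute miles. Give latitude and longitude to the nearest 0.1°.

≈ 6.4°N, 102.3°W

Convert each endpoint to a unit vector on the sphere (x = cos φ cos λ, y = cos φ sin λ, z = sin φ).
The central angle between the endpoints is δ = arccos(p₁·p₂) ≈ 2.095 rad (120.0°). The total great-circle distance is δ·R ≈ 2.095 × 3959 ≈ 8293 mi, so the target fraction is f = 5600/8293 ≈ 0.675.
Interpolate at f ≈ 0.675 with slerp weights a = sin((1−f)δ)/sin δ ≈ 0.727, b = sin(fδ)/sin δ ≈ 1.141.
p = a·p₁ + b·p₂ ≈ (-0.212, -0.971, 0.111); φ = arcsin(p_z) ≈ 6.36°, λ = atan2(p_y, p_x) ≈ -102.32°.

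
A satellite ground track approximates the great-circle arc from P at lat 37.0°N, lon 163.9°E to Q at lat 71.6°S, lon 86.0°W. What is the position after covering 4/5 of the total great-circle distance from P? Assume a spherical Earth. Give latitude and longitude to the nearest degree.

Convert each endpoint to a unit vector on the sphere (x = cos φ cos λ, y = cos φ sin λ, z = sin φ).
The central angle between the endpoints is δ = arccos(p₁·p₂) ≈ 2.289 rad (131.1°).
Interpolate at f = 4/5 with slerp weights a = sin((1−f)δ)/sin δ ≈ 0.587, b = sin(fδ)/sin δ ≈ 1.283.
p = a·p₁ + b·p₂ ≈ (-0.422, -0.274, -0.864); φ = arcsin(p_z) ≈ -59.80°, λ = atan2(p_y, p_x) ≈ -146.99°.

≈ lat 60°S, lon 147°W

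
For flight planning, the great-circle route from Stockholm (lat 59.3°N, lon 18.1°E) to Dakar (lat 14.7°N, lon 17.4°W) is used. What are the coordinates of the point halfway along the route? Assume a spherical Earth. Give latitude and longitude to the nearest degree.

≈ lat 38°N, lon 5°W

Convert each endpoint to a unit vector on the sphere (x = cos φ cos λ, y = cos φ sin λ, z = sin φ).
The central angle between the endpoints is δ = arccos(p₁·p₂) ≈ 0.902 rad (51.7°).
Interpolate at f = 1/2 with slerp weights a = sin((1−f)δ)/sin δ ≈ 0.556, b = sin(fδ)/sin δ ≈ 0.556.
p = a·p₁ + b·p₂ ≈ (0.782, -0.073, 0.619); φ = arcsin(p_z) ≈ 38.22°, λ = atan2(p_y, p_x) ≈ -5.30°.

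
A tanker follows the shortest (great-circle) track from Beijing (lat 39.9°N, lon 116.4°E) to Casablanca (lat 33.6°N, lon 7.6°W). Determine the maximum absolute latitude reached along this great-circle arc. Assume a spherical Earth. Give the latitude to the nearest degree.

The great circle lies in the plane with unit normal n̂ = (p₁ × p₂)/|p₁ × p₂|.
Here n̂_z ≈ -0.530; the vertex latitude is φ_max = arccos|n̂_z| ≈ 58.0°.

≈ 58°N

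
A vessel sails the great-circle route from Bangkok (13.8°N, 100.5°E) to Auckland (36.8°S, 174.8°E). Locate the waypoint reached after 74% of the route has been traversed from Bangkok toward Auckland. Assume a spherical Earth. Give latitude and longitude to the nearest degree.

≈ 27°S, 151°E

Write both endpoints as unit vectors p₁, p₂ with components (cos φ cos λ, cos φ sin λ, sin φ).
The central angle between the endpoints is δ = arccos(p₁·p₂) ≈ 1.503 rad (86.1°).
Interpolate at f = 0.74 with slerp weights a = sin((1−f)δ)/sin δ ≈ 0.382, b = sin(fδ)/sin δ ≈ 0.899.
p = a·p₁ + b·p₂ ≈ (-0.784, 0.430, -0.447); φ = arcsin(p_z) ≈ -26.57°, λ = atan2(p_y, p_x) ≈ 151.28°.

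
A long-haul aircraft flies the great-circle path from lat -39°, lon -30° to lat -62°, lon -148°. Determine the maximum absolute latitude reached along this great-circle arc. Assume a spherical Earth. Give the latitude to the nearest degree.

≈ -70°

The great circle lies in the plane with unit normal n̂ = (p₁ × p₂)/|p₁ × p₂|.
Here n̂_z ≈ -0.349; the vertex latitude is φ_max = arccos|n̂_z| ≈ 69.6°.
Check via Clairaut: cos φ_max = |cos φ₁| · sin C = cos(39.0°)·sin(153.3°) ≈ 0.349, again giving ≈ 69.6°.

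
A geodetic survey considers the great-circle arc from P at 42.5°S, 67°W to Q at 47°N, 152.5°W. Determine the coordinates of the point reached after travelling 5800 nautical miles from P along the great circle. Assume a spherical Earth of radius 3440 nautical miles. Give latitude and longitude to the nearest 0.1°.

Convert each endpoint to a unit vector on the sphere (x = cos φ cos λ, y = cos φ sin λ, z = sin φ).
The central angle between the endpoints is δ = arccos(p₁·p₂) ≈ 2.043 rad (117.0°). The total great-circle distance is δ·R ≈ 2.043 × 3440 ≈ 7027 nmi, so the target fraction is f = 5800/7027 ≈ 0.825.
Interpolate at f ≈ 0.825 with slerp weights a = sin((1−f)δ)/sin δ ≈ 0.392, b = sin(fδ)/sin δ ≈ 1.115.
p = a·p₁ + b·p₂ ≈ (-0.562, -0.617, 0.551); φ = arcsin(p_z) ≈ 33.42°, λ = atan2(p_y, p_x) ≈ -132.30°.

≈ 33.4°N, 132.3°W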